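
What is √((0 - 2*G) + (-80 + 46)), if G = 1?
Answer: 6*I ≈ 6.0*I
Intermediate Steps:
√((0 - 2*G) + (-80 + 46)) = √((0 - 2*1) + (-80 + 46)) = √((0 - 2) - 34) = √(-2 - 34) = √(-36) = 6*I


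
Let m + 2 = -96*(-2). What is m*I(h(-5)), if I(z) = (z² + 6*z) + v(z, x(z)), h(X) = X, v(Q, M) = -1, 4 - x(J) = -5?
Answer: -1140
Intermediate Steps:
x(J) = 9 (x(J) = 4 - 1*(-5) = 4 + 5 = 9)
m = 190 (m = -2 - 96*(-2) = -2 + 192 = 190)
I(z) = -1 + z² + 6*z (I(z) = (z² + 6*z) - 1 = -1 + z² + 6*z)
m*I(h(-5)) = 190*(-1 + (-5)² + 6*(-5)) = 190*(-1 + 25 - 30) = 190*(-6) = -1140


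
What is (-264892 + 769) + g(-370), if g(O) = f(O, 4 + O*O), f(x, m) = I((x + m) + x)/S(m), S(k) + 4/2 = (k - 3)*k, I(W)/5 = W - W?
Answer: -264123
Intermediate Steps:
I(W) = 0 (I(W) = 5*(W - W) = 5*0 = 0)
S(k) = -2 + k*(-3 + k) (S(k) = -2 + (k - 3)*k = -2 + (-3 + k)*k = -2 + k*(-3 + k))
f(x, m) = 0 (f(x, m) = 0/(-2 + m² - 3*m) = 0)
g(O) = 0
(-264892 + 769) + g(-370) = (-264892 + 769) + 0 = -264123 + 0 = -264123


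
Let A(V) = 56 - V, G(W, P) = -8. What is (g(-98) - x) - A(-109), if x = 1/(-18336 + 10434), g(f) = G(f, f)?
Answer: -1367045/7902 ≈ -173.00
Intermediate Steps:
g(f) = -8
x = -1/7902 (x = 1/(-7902) = -1/7902 ≈ -0.00012655)
(g(-98) - x) - A(-109) = (-8 - 1*(-1/7902)) - (56 - 1*(-109)) = (-8 + 1/7902) - (56 + 109) = -63215/7902 - 1*165 = -63215/7902 - 165 = -1367045/7902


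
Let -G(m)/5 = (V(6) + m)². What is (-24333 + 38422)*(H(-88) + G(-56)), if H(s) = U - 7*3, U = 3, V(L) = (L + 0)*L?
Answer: -28431602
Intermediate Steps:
V(L) = L² (V(L) = L*L = L²)
G(m) = -5*(36 + m)² (G(m) = -5*(6² + m)² = -5*(36 + m)²)
H(s) = -18 (H(s) = 3 - 7*3 = 3 - 21 = -18)
(-24333 + 38422)*(H(-88) + G(-56)) = (-24333 + 38422)*(-18 - 5*(36 - 56)²) = 14089*(-18 - 5*(-20)²) = 14089*(-18 - 5*400) = 14089*(-18 - 2000) = 14089*(-2018) = -28431602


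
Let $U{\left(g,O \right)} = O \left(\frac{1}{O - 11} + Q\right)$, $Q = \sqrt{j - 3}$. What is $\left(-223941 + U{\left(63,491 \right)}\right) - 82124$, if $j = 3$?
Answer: $- \frac{146910709}{480} \approx -3.0606 \cdot 10^{5}$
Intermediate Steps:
$Q = 0$ ($Q = \sqrt{3 - 3} = \sqrt{0} = 0$)
$U{\left(g,O \right)} = \frac{O}{-11 + O}$ ($U{\left(g,O \right)} = O \left(\frac{1}{O - 11} + 0\right) = O \left(\frac{1}{-11 + O} + 0\right) = \frac{O}{-11 + O}$)
$\left(-223941 + U{\left(63,491 \right)}\right) - 82124 = \left(-223941 + \frac{491}{-11 + 491}\right) - 82124 = \left(-223941 + \frac{491}{480}\right) - 82124 = - \frac{107491189}{480} - 82124 = - \frac{146910709}{480}$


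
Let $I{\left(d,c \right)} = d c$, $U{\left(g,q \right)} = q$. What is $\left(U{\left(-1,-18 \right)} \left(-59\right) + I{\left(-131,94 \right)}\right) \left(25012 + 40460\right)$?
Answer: $-736690944$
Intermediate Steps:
$I{\left(d,c \right)} = c d$
$\left(U{\left(-1,-18 \right)} \left(-59\right) + I{\left(-131,94 \right)}\right) \left(25012 + 40460\right) = \left(\left(-18\right) \left(-59\right) + 94 \left(-131\right)\right) \left(25012 + 40460\right) = \left(1062 - 12314\right) 65472 = \left(-11252\right) 65472 = -736690944$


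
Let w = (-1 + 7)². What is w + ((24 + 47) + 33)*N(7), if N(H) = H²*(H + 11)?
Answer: 91764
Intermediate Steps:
N(H) = H²*(11 + H)
w = 36 (w = 6² = 36)
w + ((24 + 47) + 33)*N(7) = 36 + ((24 + 47) + 33)*(7²*(11 + 7)) = 36 + (71 + 33)*(49*18) = 36 + 104*882 = 36 + 91728 = 91764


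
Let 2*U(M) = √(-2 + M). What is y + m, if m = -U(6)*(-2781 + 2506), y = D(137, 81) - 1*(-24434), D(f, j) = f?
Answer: 24846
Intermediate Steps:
U(M) = √(-2 + M)/2
y = 24571 (y = 137 - 1*(-24434) = 137 + 24434 = 24571)
m = 275 (m = -√(-2 + 6)/2*(-2781 + 2506) = -√4/2*(-275) = -(½)*2*(-275) = -(-275) = -1*(-275) = 275)
y + m = 24571 + 275 = 24846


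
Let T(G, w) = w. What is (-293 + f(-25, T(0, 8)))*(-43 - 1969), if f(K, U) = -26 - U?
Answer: 657924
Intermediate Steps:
(-293 + f(-25, T(0, 8)))*(-43 - 1969) = (-293 + (-26 - 1*8))*(-43 - 1969) = (-293 + (-26 - 8))*(-2012) = (-293 - 34)*(-2012) = -327*(-2012) = 657924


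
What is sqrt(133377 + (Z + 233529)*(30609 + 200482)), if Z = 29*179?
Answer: sqrt(55166176897) ≈ 2.3487e+5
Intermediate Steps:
Z = 5191
sqrt(133377 + (Z + 233529)*(30609 + 200482)) = sqrt(133377 + (5191 + 233529)*(30609 + 200482)) = sqrt(133377 + 238720*231091) = sqrt(133377 + 55166043520) = sqrt(55166176897)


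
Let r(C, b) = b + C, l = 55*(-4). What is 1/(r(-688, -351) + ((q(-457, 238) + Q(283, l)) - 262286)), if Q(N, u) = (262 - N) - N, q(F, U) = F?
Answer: -1/264086 ≈ -3.7866e-6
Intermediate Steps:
l = -220
Q(N, u) = 262 - 2*N
r(C, b) = C + b
1/(r(-688, -351) + ((q(-457, 238) + Q(283, l)) - 262286)) = 1/((-688 - 351) + ((-457 + (262 - 2*283)) - 262286)) = 1/(-1039 + ((-457 + (262 - 566)) - 262286)) = 1/(-1039 + ((-457 - 304) - 262286)) = 1/(-1039 + (-761 - 262286)) = 1/(-1039 - 263047) = 1/(-264086) = -1/264086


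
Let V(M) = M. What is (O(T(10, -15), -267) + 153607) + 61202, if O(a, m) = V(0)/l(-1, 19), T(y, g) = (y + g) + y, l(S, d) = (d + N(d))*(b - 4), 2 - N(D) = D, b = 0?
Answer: 214809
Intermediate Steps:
N(D) = 2 - D
l(S, d) = -8 (l(S, d) = (d + (2 - d))*(0 - 4) = 2*(-4) = -8)
T(y, g) = g + 2*y (T(y, g) = (g + y) + y = g + 2*y)
O(a, m) = 0 (O(a, m) = 0/(-8) = 0*(-⅛) = 0)
(O(T(10, -15), -267) + 153607) + 61202 = (0 + 153607) + 61202 = 153607 + 61202 = 214809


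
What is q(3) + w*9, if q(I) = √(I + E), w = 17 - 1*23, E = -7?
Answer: -54 + 2*I ≈ -54.0 + 2.0*I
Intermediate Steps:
w = -6 (w = 17 - 23 = -6)
q(I) = √(-7 + I) (q(I) = √(I - 7) = √(-7 + I))
q(3) + w*9 = √(-7 + 3) - 6*9 = √(-4) - 54 = 2*I - 54 = -54 + 2*I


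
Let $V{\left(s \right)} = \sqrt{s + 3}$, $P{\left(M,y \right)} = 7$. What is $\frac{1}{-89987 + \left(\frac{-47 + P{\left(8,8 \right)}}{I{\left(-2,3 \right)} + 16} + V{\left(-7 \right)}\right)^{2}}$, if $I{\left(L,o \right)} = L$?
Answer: $- \frac{216048791}{19440683400881} + \frac{27440 i}{19440683400881} \approx -1.1113 \cdot 10^{-5} + 1.4115 \cdot 10^{-9} i$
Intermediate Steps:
$V{\left(s \right)} = \sqrt{3 + s}$
$\frac{1}{-89987 + \left(\frac{-47 + P{\left(8,8 \right)}}{I{\left(-2,3 \right)} + 16} + V{\left(-7 \right)}\right)^{2}} = \frac{1}{-89987 + \left(\frac{-47 + 7}{-2 + 16} + \sqrt{3 - 7}\right)^{2}} = \frac{1}{-89987 + \left(- \frac{40}{14} + \sqrt{-4}\right)^{2}} = \frac{1}{-89987 + \left(\left(-40\right) \frac{1}{14} + 2 i\right)^{2}} = \frac{1}{-89987 + \left(- \frac{20}{7} + 2 i\right)^{2}}$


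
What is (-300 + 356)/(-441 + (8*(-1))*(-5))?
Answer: -56/401 ≈ -0.13965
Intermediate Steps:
(-300 + 356)/(-441 + (8*(-1))*(-5)) = 56/(-441 - 8*(-5)) = 56/(-441 + 40) = 56/(-401) = 56*(-1/401) = -56/401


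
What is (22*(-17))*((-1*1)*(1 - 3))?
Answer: -748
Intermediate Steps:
(22*(-17))*((-1*1)*(1 - 3)) = -(-374)*(-2) = -374*2 = -748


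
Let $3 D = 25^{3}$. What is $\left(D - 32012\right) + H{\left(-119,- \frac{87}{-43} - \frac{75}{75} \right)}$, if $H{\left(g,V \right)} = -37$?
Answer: $- \frac{80522}{3} \approx -26841.0$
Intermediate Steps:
$D = \frac{15625}{3}$ ($D = \frac{25^{3}}{3} = \frac{1}{3} \cdot 15625 = \frac{15625}{3} \approx 5208.3$)
$\left(D - 32012\right) + H{\left(-119,- \frac{87}{-43} - \frac{75}{75} \right)} = \left(\frac{15625}{3} - 32012\right) - 37 = - \frac{80411}{3} - 37 = - \frac{80522}{3}$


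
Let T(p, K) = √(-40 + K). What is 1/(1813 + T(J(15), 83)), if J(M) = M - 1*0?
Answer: 1813/3286926 - √43/3286926 ≈ 0.00054958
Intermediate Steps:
J(M) = M (J(M) = M + 0 = M)
1/(1813 + T(J(15), 83)) = 1/(1813 + √(-40 + 83)) = 1/(1813 + √43)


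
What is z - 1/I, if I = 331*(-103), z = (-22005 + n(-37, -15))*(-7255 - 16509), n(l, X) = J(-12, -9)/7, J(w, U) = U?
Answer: 124804300194295/238651 ≈ 5.2296e+8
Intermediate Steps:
n(l, X) = -9/7
z = 3660701616/7 (z = (-22005 - 9/7)*(-7255 - 16509) = -154044/7*(-23764) = 3660701616/7 ≈ 5.2296e+8)
I = -34093
z - 1/I = 3660701616/7 - 1/(-34093) = 3660701616/7 - 1*(-1/34093) = 3660701616/7 + 1/34093 = 124804300194295/238651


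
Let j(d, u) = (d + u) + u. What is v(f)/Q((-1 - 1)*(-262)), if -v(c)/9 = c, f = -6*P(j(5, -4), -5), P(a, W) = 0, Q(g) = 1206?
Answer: 0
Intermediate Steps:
j(d, u) = d + 2*u
f = 0 (f = -6*0 = 0)
v(c) = -9*c
v(f)/Q((-1 - 1)*(-262)) = -9*0/1206 = 0*(1/1206) = 0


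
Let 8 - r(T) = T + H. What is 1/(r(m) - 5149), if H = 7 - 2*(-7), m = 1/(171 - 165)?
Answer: -6/30973 ≈ -0.00019372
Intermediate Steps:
m = ⅙ (m = 1/6 = ⅙ ≈ 0.16667)
H = 21 (H = 7 + 14 = 21)
r(T) = -13 - T (r(T) = 8 - (T + 21) = 8 - (21 + T) = 8 + (-21 - T) = -13 - T)
1/(r(m) - 5149) = 1/((-13 - 1*⅙) - 5149) = 1/((-13 - ⅙) - 5149) = 1/(-79/6 - 5149) = 1/(-30973/6) = -6/30973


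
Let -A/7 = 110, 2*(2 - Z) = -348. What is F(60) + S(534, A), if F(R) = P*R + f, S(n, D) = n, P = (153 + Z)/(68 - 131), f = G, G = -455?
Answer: -703/3 ≈ -234.33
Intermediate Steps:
Z = 176 (Z = 2 - ½*(-348) = 2 + 174 = 176)
f = -455
A = -770 (A = -7*110 = -770)
P = -47/9 (P = (153 + 176)/(68 - 131) = 329/(-63) = 329*(-1/63) = -47/9 ≈ -5.2222)
F(R) = -455 - 47*R/9 (F(R) = -47*R/9 - 455 = -455 - 47*R/9)
F(60) + S(534, A) = (-455 - 47/9*60) + 534 = (-455 - 940/3) + 534 = -2305/3 + 534 = -703/3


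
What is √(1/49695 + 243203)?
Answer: √600612432508770/49695 ≈ 493.16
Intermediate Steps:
√(1/49695 + 243203) = √(12085973086/49695) = √600612432508770/49695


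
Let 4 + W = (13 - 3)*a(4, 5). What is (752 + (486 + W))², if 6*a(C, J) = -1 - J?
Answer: 1498176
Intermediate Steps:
a(C, J) = -⅙ - J/6 (a(C, J) = (-1 - J)/6 = -⅙ - J/6)
W = -14 (W = -4 + (13 - 3)*(-⅙ - ⅙*5) = -4 + 10*(-⅙ - ⅚) = -4 + 10*(-1) = -4 - 10 = -14)
(752 + (486 + W))² = (752 + (486 - 14))² = (752 + 472)² = 1224² = 1498176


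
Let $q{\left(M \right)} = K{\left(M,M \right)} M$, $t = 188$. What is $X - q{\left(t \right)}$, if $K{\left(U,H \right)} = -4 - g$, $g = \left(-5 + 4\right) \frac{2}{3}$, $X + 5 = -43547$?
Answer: $- \frac{128776}{3} \approx -42925.0$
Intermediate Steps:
$X = -43552$ ($X = -5 - 43547 = -43552$)
$g = - \frac{2}{3} \approx -0.66667$
$K{\left(U,H \right)} = - \frac{10}{3}$ ($K{\left(U,H \right)} = -4 - - \frac{2}{3} = -4 + \frac{2}{3} = - \frac{10}{3}$)
$q{\left(M \right)} = - \frac{10 M}{3}$
$X - q{\left(t \right)} = -43552 - \left(- \frac{10}{3}\right) 188 = -43552 - - \frac{1880}{3} = -43552 + \frac{1880}{3} = - \frac{128776}{3}$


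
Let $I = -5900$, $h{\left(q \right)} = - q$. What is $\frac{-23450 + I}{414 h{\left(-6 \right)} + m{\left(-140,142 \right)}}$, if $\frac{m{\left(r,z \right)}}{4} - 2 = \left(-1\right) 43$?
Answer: $- \frac{2935}{232} \approx -12.651$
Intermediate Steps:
$m{\left(r,z \right)} = -164$ ($m{\left(r,z \right)} = 8 + 4 \left(\left(-1\right) 43\right) = 8 + 4 \left(-43\right) = 8 - 172 = -164$)
$\frac{-23450 + I}{414 h{\left(-6 \right)} + m{\left(-140,142 \right)}} = \frac{-23450 - 5900}{414 \left(\left(-1\right) \left(-6\right)\right) - 164} = - \frac{29350}{414 \cdot 6 - 164} = - \frac{29350}{2484 - 164} = - \frac{29350}{2320} = \left(-29350\right) \frac{1}{2320} = - \frac{2935}{232}$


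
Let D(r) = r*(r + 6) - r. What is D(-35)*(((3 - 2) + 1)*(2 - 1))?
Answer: 2100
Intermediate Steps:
D(r) = -r + r*(6 + r) (D(r) = r*(6 + r) - r = -r + r*(6 + r))
D(-35)*(((3 - 2) + 1)*(2 - 1)) = (-35*(5 - 35))*(((3 - 2) + 1)*(2 - 1)) = (-35*(-30))*((1 + 1)*1) = 1050*(2*1) = 1050*2 = 2100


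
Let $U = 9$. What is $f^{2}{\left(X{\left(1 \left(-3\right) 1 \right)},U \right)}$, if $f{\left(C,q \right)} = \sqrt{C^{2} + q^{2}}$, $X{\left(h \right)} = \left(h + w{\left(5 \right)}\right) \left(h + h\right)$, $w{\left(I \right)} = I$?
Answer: $225$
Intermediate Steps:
$X{\left(h \right)} = 2 h \left(5 + h\right)$ ($X{\left(h \right)} = \left(h + 5\right) \left(h + h\right) = \left(5 + h\right) 2 h = 2 h \left(5 + h\right)$)
$f^{2}{\left(X{\left(1 \left(-3\right) 1 \right)},U \right)} = \left(\sqrt{\left(2 \cdot 1 \left(-3\right) 1 \left(5 + 1 \left(-3\right) 1\right)\right)^{2} + 9^{2}}\right)^{2} = \left(\sqrt{\left(2 \left(\left(-3\right) 1\right) \left(5 - 3\right)\right)^{2} + 81}\right)^{2} = \left(\sqrt{\left(2 \left(-3\right) \left(5 - 3\right)\right)^{2} + 81}\right)^{2} = \left(\sqrt{\left(2 \left(-3\right) 2\right)^{2} + 81}\right)^{2} = \left(\sqrt{\left(-12\right)^{2} + 81}\right)^{2} = \left(\sqrt{144 + 81}\right)^{2} = \left(\sqrt{225}\right)^{2} = 15^{2} = 225$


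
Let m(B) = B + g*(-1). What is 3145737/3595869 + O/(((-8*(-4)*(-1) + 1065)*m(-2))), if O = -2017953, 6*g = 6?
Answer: 807338141680/1238177559 ≈ 652.04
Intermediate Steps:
g = 1 (g = (⅙)*6 = 1)
m(B) = -1 + B (m(B) = B + 1*(-1) = B - 1 = -1 + B)
3145737/3595869 + O/(((-8*(-4)*(-1) + 1065)*m(-2))) = 3145737/3595869 - 2017953*1/((-1 - 2)*(-8*(-4)*(-1) + 1065)) = 3145737*(1/3595869) - 2017953*(-1/(3*(32*(-1) + 1065))) = 1048579/1198623 - 2017953*(-1/(3*(-32 + 1065))) = 1048579/1198623 - 2017953/(1033*(-3)) = 1048579/1198623 - 2017953/(-3099) = 1048579/1198623 - 2017953*(-1/3099) = 1048579/1198623 + 672651/1033 = 807338141680/1238177559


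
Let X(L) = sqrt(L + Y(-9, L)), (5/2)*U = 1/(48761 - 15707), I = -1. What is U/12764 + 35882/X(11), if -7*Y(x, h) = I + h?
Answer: 1/1054753140 + 35882*sqrt(469)/67 ≈ 11598.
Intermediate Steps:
Y(x, h) = 1/7 - h/7 (Y(x, h) = -(-1 + h)/7 = 1/7 - h/7)
U = 1/82635 (U = 2/(5*(48761 - 15707)) = (2/5)/33054 = (2/5)*(1/33054) = 1/82635 ≈ 1.2101e-5)
X(L) = sqrt(1/7 + 6*L/7) (X(L) = sqrt(L + (1/7 - L/7)) = sqrt(1/7 + 6*L/7))
U/12764 + 35882/X(11) = (1/82635)/12764 + 35882/((sqrt(7 + 42*11)/7)) = (1/82635)*(1/12764) + 35882/((sqrt(7 + 462)/7)) = 1/1054753140 + 35882/((sqrt(469)/7)) = 1/1054753140 + 35882*(sqrt(469)/67) = 1/1054753140 + 35882*sqrt(469)/67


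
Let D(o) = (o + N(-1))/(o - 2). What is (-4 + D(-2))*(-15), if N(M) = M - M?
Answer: 105/2 ≈ 52.500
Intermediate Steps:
N(M) = 0
D(o) = o/(-2 + o) (D(o) = (o + 0)/(o - 2) = o/(-2 + o))
(-4 + D(-2))*(-15) = (-4 - 2/(-2 - 2))*(-15) = (-4 - 2/(-4))*(-15) = (-4 - 2*(-¼))*(-15) = (-4 + ½)*(-15) = -7/2*(-15) = 105/2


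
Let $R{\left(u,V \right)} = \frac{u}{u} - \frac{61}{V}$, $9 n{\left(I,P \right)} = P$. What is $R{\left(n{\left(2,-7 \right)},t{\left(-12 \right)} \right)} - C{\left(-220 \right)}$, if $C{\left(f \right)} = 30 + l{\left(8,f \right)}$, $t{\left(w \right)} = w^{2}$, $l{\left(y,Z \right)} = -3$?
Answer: $- \frac{3805}{144} \approx -26.424$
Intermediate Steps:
$n{\left(I,P \right)} = \frac{P}{9}$
$R{\left(u,V \right)} = 1 - \frac{61}{V}$
$C{\left(f \right)} = 27$ ($C{\left(f \right)} = 30 - 3 = 27$)
$R{\left(n{\left(2,-7 \right)},t{\left(-12 \right)} \right)} - C{\left(-220 \right)} = \frac{-61 + \left(-12\right)^{2}}{\left(-12\right)^{2}} - 27 = \frac{-61 + 144}{144} - 27 = \frac{1}{144} \cdot 83 - 27 = \frac{83}{144} - 27 = - \frac{3805}{144}$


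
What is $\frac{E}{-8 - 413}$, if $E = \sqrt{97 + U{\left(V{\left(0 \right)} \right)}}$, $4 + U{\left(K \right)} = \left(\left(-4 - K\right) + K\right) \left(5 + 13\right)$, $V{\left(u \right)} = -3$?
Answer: $- \frac{\sqrt{21}}{421} \approx -0.010885$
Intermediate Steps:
$U{\left(K \right)} = -76$ ($U{\left(K \right)} = -4 + \left(\left(-4 - K\right) + K\right) \left(5 + 13\right) = -4 - 72 = -76$)
$E = \sqrt{21}$ ($E = \sqrt{97 - 76} = \sqrt{21} \approx 4.5826$)
$\frac{E}{-8 - 413} = \frac{\sqrt{21}}{-8 - 413} = \frac{\sqrt{21}}{-421} = - \frac{\sqrt{21}}{421}$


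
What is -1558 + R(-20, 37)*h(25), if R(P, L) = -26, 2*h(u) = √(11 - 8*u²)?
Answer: -1558 - 13*I*√4989 ≈ -1558.0 - 918.23*I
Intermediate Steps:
h(u) = √(11 - 8*u²)/2
-1558 + R(-20, 37)*h(25) = -1558 - 13*√(11 - 8*25²) = -1558 - 13*√(11 - 8*625) = -1558 - 13*√(11 - 5000) = -1558 - 13*√(-4989) = -1558 - 13*I*√4989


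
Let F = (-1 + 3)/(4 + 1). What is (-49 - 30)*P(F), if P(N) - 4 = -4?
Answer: 0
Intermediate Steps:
F = ⅖ (F = 2/5 = 2*(⅕) = ⅖ ≈ 0.40000)
P(N) = 0 (P(N) = 4 - 4 = 0)
(-49 - 30)*P(F) = (-49 - 30)*0 = -79*0 = 0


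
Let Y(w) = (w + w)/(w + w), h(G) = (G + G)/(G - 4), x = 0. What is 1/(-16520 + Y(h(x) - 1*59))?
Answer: -1/16519 ≈ -6.0536e-5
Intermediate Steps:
h(G) = 2*G/(-4 + G) (h(G) = (2*G)/(-4 + G) = 2*G/(-4 + G))
Y(w) = 1 (Y(w) = (2*w)/((2*w)) = (2*w)*(1/(2*w)) = 1)
1/(-16520 + Y(h(x) - 1*59)) = 1/(-16520 + 1) = 1/(-16519) = -1/16519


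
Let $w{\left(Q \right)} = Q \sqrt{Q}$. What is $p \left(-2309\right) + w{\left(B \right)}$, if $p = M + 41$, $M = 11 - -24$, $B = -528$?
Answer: $-175484 - 2112 i \sqrt{33} \approx -1.7548 \cdot 10^{5} - 12133.0 i$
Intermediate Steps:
$M = 35$ ($M = 11 + 24 = 35$)
$p = 76$ ($p = 35 + 41 = 76$)
$w{\left(Q \right)} = Q^{\frac{3}{2}}$
$p \left(-2309\right) + w{\left(B \right)} = 76 \left(-2309\right) + \left(-528\right)^{\frac{3}{2}} = -175484 - 2112 i \sqrt{33}$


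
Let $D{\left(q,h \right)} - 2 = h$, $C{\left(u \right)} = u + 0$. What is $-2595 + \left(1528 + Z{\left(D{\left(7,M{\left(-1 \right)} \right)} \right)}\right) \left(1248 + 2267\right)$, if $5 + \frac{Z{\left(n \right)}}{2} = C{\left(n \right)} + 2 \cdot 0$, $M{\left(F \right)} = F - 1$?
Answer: $5333175$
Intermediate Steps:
$C{\left(u \right)} = u$
$M{\left(F \right)} = -1 + F$
$D{\left(q,h \right)} = 2 + h$
$Z{\left(n \right)} = -10 + 2 n$ ($Z{\left(n \right)} = -10 + 2 \left(n + 2 \cdot 0\right) = -10 + 2 \left(n + 0\right) = -10 + 2 n$)
$-2595 + \left(1528 + Z{\left(D{\left(7,M{\left(-1 \right)} \right)} \right)}\right) \left(1248 + 2267\right) = -2595 + \left(1528 - \left(10 - 2 \left(2 - 2\right)\right)\right) \left(1248 + 2267\right) = -2595 + \left(1528 - \left(10 - 2 \left(2 - 2\right)\right)\right) 3515 = -2595 + \left(1528 + \left(-10 + 2 \cdot 0\right)\right) 3515 = -2595 + \left(1528 + \left(-10 + 0\right)\right) 3515 = -2595 + \left(1528 - 10\right) 3515 = -2595 + 1518 \cdot 3515 = -2595 + 5335770 = 5333175$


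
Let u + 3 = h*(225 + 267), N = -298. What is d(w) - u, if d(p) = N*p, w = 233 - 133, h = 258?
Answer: -156733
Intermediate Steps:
w = 100
d(p) = -298*p
u = 126933 (u = -3 + 258*(225 + 267) = -3 + 258*492 = -3 + 126936 = 126933)
d(w) - u = -298*100 - 1*126933 = -29800 - 126933 = -156733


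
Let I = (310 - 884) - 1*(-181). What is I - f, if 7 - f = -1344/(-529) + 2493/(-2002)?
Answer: -422251309/1059058 ≈ -398.70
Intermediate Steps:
I = -393 (I = -574 + 181 = -393)
f = 6041515/1059058 (f = 7 - (-1344/(-529) + 2493/(-2002)) = 7 - (-1344*(-1/529) + 2493*(-1/2002)) = 7 - (1344/529 - 2493/2002) = 7 - 1*1371891/1059058 = 7 - 1371891/1059058 = 6041515/1059058 ≈ 5.7046)
I - f = -393 - 1*6041515/1059058 = -393 - 6041515/1059058 = -422251309/1059058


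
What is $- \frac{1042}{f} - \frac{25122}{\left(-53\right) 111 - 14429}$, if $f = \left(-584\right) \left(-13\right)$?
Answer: $\frac{5298785}{4819022} \approx 1.0996$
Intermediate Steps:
$f = 7592$
$- \frac{1042}{f} - \frac{25122}{\left(-53\right) 111 - 14429} = - \frac{1042}{7592} - \frac{25122}{\left(-53\right) 111 - 14429} = \left(-1042\right) \frac{1}{7592} - \frac{25122}{-5883 - 14429} = - \frac{521}{3796} - \frac{25122}{-20312} = - \frac{521}{3796} - - \frac{12561}{10156} = - \frac{521}{3796} + \frac{12561}{10156} = \frac{5298785}{4819022}$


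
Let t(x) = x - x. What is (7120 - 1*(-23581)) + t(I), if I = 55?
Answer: 30701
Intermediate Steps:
t(x) = 0
(7120 - 1*(-23581)) + t(I) = (7120 - 1*(-23581)) + 0 = (7120 + 23581) + 0 = 30701 + 0 = 30701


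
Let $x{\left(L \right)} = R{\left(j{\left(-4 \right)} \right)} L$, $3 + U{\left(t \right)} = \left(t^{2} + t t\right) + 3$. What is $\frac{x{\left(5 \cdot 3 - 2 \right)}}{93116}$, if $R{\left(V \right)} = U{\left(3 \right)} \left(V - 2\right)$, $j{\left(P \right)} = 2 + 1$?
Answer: $\frac{117}{46558} \approx 0.002513$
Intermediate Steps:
$j{\left(P \right)} = 3$
$U{\left(t \right)} = 2 t^{2}$ ($U{\left(t \right)} = -3 + \left(\left(t^{2} + t t\right) + 3\right) = -3 + \left(\left(t^{2} + t^{2}\right) + 3\right) = -3 + \left(2 t^{2} + 3\right) = -3 + \left(3 + 2 t^{2}\right) = 2 t^{2}$)
$R{\left(V \right)} = -36 + 18 V$ ($R{\left(V \right)} = 2 \cdot 3^{2} \left(V - 2\right) = 2 \cdot 9 \left(-2 + V\right) = 18 \left(-2 + V\right) = -36 + 18 V$)
$x{\left(L \right)} = 18 L$ ($x{\left(L \right)} = \left(-36 + 18 \cdot 3\right) L = \left(-36 + 54\right) L = 18 L$)
$\frac{x{\left(5 \cdot 3 - 2 \right)}}{93116} = \frac{18 \left(5 \cdot 3 - 2\right)}{93116} = 18 \left(15 - 2\right) \frac{1}{93116} = 18 \cdot 13 \cdot \frac{1}{93116} = 234 \cdot \frac{1}{93116} = \frac{117}{46558}$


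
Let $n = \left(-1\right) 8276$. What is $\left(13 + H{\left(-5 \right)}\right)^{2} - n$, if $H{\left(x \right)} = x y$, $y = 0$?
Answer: $8445$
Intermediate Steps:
$H{\left(x \right)} = 0$ ($H{\left(x \right)} = x 0 = 0$)
$n = -8276$
$\left(13 + H{\left(-5 \right)}\right)^{2} - n = \left(13 + 0\right)^{2} - -8276 = 13^{2} + 8276 = 169 + 8276 = 8445$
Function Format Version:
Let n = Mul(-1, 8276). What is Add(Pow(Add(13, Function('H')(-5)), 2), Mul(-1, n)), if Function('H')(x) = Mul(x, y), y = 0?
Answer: 8445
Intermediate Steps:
Function('H')(x) = 0 (Function('H')(x) = Mul(x, 0) = 0)
n = -8276
Add(Pow(Add(13, Function('H')(-5)), 2), Mul(-1, n)) = Add(Pow(Add(13, 0), 2), Mul(-1, -8276)) = Add(Pow(13, 2), 8276) = Add(169, 8276) = 8445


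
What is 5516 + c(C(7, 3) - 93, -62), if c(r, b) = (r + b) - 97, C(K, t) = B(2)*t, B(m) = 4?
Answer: 5276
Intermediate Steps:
C(K, t) = 4*t
c(r, b) = -97 + b + r (c(r, b) = (b + r) - 97 = -97 + b + r)
5516 + c(C(7, 3) - 93, -62) = 5516 + (-97 - 62 + (4*3 - 93)) = 5516 + (-97 - 62 + (12 - 93)) = 5516 + (-97 - 62 - 81) = 5516 - 240 = 5276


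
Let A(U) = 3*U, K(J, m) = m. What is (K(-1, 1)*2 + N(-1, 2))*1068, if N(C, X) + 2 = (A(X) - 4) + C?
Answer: 1068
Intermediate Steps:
N(C, X) = -6 + C + 3*X (N(C, X) = -2 + ((3*X - 4) + C) = -2 + ((-4 + 3*X) + C) = -2 + (-4 + C + 3*X) = -6 + C + 3*X)
(K(-1, 1)*2 + N(-1, 2))*1068 = (1*2 + (-6 - 1 + 3*2))*1068 = (2 + (-6 - 1 + 6))*1068 = (2 - 1)*1068 = 1*1068 = 1068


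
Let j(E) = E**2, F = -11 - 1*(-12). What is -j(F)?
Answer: -1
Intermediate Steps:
F = 1 (F = -11 + 12 = 1)
-j(F) = -1*1**2 = -1*1 = -1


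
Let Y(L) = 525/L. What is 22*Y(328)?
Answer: 5775/164 ≈ 35.213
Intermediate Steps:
22*Y(328) = 22*(525/328) = 5775/164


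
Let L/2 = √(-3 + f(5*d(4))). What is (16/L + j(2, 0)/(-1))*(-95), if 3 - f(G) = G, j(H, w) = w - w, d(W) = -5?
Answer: -152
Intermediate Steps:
j(H, w) = 0
f(G) = 3 - G
L = 10 (L = 2*√(-3 + (3 - 5*(-5))) = 2*√(-3 + (3 - 1*(-25))) = 2*√(-3 + (3 + 25)) = 2*√(-3 + 28) = 2*√25 = 2*5 = 10)
(16/L + j(2, 0)/(-1))*(-95) = (16/10 + 0/(-1))*(-95) = (16*(⅒) + 0*(-1))*(-95) = (8/5 + 0)*(-95) = (8/5)*(-95) = -152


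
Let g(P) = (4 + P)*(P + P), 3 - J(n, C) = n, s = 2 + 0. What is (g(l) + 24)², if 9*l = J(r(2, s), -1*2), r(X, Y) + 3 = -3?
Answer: 1156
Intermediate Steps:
s = 2
r(X, Y) = -6 (r(X, Y) = -3 - 3 = -6)
J(n, C) = 3 - n
l = 1 (l = (3 - 1*(-6))/9 = (3 + 6)/9 = (⅑)*9 = 1)
g(P) = 2*P*(4 + P) (g(P) = (4 + P)*(2*P) = 2*P*(4 + P))
(g(l) + 24)² = (2*1*(4 + 1) + 24)² = (2*1*5 + 24)² = (10 + 24)² = 34² = 1156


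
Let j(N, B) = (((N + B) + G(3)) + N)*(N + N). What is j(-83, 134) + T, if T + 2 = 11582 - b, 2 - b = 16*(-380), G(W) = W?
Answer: 10312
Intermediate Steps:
b = 6082 (b = 2 - 16*(-380) = 2 - 1*(-6080) = 2 + 6080 = 6082)
j(N, B) = 2*N*(3 + B + 2*N) (j(N, B) = (((N + B) + 3) + N)*(N + N) = (((B + N) + 3) + N)*(2*N) = ((3 + B + N) + N)*(2*N) = (3 + B + 2*N)*(2*N) = 2*N*(3 + B + 2*N))
T = 5498 (T = -2 + (11582 - 1*6082) = -2 + (11582 - 6082) = -2 + 5500 = 5498)
j(-83, 134) + T = 2*(-83)*(3 + 134 + 2*(-83)) + 5498 = 2*(-83)*(3 + 134 - 166) + 5498 = 2*(-83)*(-29) + 5498 = 4814 + 5498 = 10312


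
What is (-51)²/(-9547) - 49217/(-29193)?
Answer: 393943706/278705571 ≈ 1.4135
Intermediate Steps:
(-51)²/(-9547) - 49217/(-29193) = 2601*(-1/9547) - 49217*(-1/29193) = -2601/9547 + 49217/29193 = 393943706/278705571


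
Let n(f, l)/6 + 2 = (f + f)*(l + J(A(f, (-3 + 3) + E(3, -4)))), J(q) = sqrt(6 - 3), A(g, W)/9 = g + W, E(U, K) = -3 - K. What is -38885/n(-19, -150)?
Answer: -110783365/97388616 - 738815*sqrt(3)/97388616 ≈ -1.1507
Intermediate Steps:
A(g, W) = 9*W + 9*g (A(g, W) = 9*(g + W) = 9*(W + g) = 9*W + 9*g)
J(q) = sqrt(3)
n(f, l) = -12 + 12*f*(l + sqrt(3)) (n(f, l) = -12 + 6*((f + f)*(l + sqrt(3))) = -12 + 6*((2*f)*(l + sqrt(3))) = -12 + 6*(2*f*(l + sqrt(3))) = -12 + 12*f*(l + sqrt(3)))
-38885/n(-19, -150) = -38885/(-12 + 12*(-19)*(-150) + 12*(-19)*sqrt(3)) = -38885/(-12 + 34200 - 228*sqrt(3)) = -38885/(34188 - 228*sqrt(3))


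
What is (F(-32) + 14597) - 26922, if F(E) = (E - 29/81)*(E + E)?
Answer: -830581/81 ≈ -10254.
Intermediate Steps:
F(E) = 2*E*(-29/81 + E) (F(E) = (E - 29*1/81)*(2*E) = (E - 29/81)*(2*E) = (-29/81 + E)*(2*E) = 2*E*(-29/81 + E))
(F(-32) + 14597) - 26922 = ((2/81)*(-32)*(-29 + 81*(-32)) + 14597) - 26922 = ((2/81)*(-32)*(-29 - 2592) + 14597) - 26922 = ((2/81)*(-32)*(-2621) + 14597) - 26922 = (167744/81 + 14597) - 26922 = 1350101/81 - 26922 = -830581/81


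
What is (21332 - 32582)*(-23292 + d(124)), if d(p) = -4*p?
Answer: 267615000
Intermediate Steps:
(21332 - 32582)*(-23292 + d(124)) = (21332 - 32582)*(-23292 - 4*124) = -11250*(-23292 - 496) = -11250*(-23788) = 267615000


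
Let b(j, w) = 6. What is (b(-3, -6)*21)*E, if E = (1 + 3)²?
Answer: 2016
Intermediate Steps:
E = 16 (E = 4² = 16)
(b(-3, -6)*21)*E = (6*21)*16 = 126*16 = 2016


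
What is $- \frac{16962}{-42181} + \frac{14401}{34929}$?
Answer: $\frac{1199914279}{1473340149} \approx 0.81442$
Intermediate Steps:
$- \frac{16962}{-42181} + \frac{14401}{34929} = \left(-16962\right) \left(- \frac{1}{42181}\right) + 14401 \cdot \frac{1}{34929} = \frac{16962}{42181} + \frac{14401}{34929} = \frac{1199914279}{1473340149}$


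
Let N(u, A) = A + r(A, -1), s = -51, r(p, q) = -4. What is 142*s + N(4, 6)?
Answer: -7240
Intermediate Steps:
N(u, A) = -4 + A (N(u, A) = A - 4 = -4 + A)
142*s + N(4, 6) = 142*(-51) + (-4 + 6) = -7242 + 2 = -7240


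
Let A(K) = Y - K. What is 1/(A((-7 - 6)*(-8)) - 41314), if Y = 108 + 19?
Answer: -1/41291 ≈ -2.4218e-5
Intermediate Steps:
Y = 127
A(K) = 127 - K
1/(A((-7 - 6)*(-8)) - 41314) = 1/((127 - (-7 - 6)*(-8)) - 41314) = 1/((127 - (-13)*(-8)) - 41314) = 1/((127 - 1*104) - 41314) = 1/((127 - 104) - 41314) = 1/(23 - 41314) = 1/(-41291) = -1/41291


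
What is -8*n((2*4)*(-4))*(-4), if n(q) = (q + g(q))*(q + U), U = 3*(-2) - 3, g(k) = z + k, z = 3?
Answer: 80032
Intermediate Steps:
g(k) = 3 + k
U = -9 (U = -6 - 3 = -9)
n(q) = (-9 + q)*(3 + 2*q) (n(q) = (q + (3 + q))*(q - 9) = (3 + 2*q)*(-9 + q) = (-9 + q)*(3 + 2*q))
-8*n((2*4)*(-4))*(-4) = -8*(-27 - 15*2*4*(-4) + 2*((2*4)*(-4))²)*(-4) = -8*(-27 - 120*(-4) + 2*(8*(-4))²)*(-4) = -8*(-27 - 15*(-32) + 2*(-32)²)*(-4) = -8*(-27 + 480 + 2*1024)*(-4) = -8*(-27 + 480 + 2048)*(-4) = -8*2501*(-4) = -20008*(-4) = 80032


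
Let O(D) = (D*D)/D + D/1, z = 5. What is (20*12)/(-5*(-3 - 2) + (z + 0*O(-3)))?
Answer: 8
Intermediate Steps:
O(D) = 2*D (O(D) = D²/D + D*1 = D + D = 2*D)
(20*12)/(-5*(-3 - 2) + (z + 0*O(-3))) = (20*12)/(-5*(-3 - 2) + (5 + 0*(2*(-3)))) = 240/(-5*(-5) + (5 + 0*(-6))) = 240/(25 + (5 + 0)) = 240/(25 + 5) = 240/30 = 240*(1/30) = 8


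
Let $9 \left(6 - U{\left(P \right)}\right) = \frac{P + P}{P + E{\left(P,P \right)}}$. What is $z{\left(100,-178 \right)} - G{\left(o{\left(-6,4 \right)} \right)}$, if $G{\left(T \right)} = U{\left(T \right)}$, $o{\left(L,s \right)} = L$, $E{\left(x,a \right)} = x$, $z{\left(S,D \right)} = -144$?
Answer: $- \frac{1349}{9} \approx -149.89$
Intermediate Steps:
$U{\left(P \right)} = \frac{53}{9}$ ($U{\left(P \right)} = 6 - \frac{\left(P + P\right) \frac{1}{P + P}}{9} = 6 - \frac{2 P \frac{1}{2 P}}{9} = 6 - \frac{1}{9} = \frac{53}{9}$)
$G{\left(T \right)} = \frac{53}{9}$
$z{\left(100,-178 \right)} - G{\left(o{\left(-6,4 \right)} \right)} = -144 - \frac{53}{9} = - \frac{1349}{9}$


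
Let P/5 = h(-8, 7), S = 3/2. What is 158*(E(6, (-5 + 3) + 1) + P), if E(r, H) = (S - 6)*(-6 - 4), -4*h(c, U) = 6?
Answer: 5925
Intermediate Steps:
h(c, U) = -3/2 (h(c, U) = -¼*6 = -3/2)
S = 3/2 (S = 3*(½) = 3/2 ≈ 1.5000)
P = -15/2 (P = 5*(-3/2) = -15/2 ≈ -7.5000)
E(r, H) = 45 (E(r, H) = (3/2 - 6)*(-6 - 4) = -9/2*(-10) = 45)
158*(E(6, (-5 + 3) + 1) + P) = 158*(45 - 15/2) = 158*(75/2) = 5925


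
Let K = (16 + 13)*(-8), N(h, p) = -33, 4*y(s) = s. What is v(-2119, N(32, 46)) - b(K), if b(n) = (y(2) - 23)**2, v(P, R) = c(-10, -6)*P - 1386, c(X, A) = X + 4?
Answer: 43287/4 ≈ 10822.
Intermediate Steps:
y(s) = s/4
c(X, A) = 4 + X
K = -232 (K = 29*(-8) = -232)
v(P, R) = -1386 - 6*P (v(P, R) = (4 - 10)*P - 1386 = -6*P - 1386 = -1386 - 6*P)
b(n) = 2025/4 (b(n) = ((1/4)*2 - 23)**2 = (1/2 - 23)**2 = (-45/2)**2 = 2025/4)
v(-2119, N(32, 46)) - b(K) = (-1386 - 6*(-2119)) - 1*2025/4 = (-1386 + 12714) - 2025/4 = 11328 - 2025/4 = 43287/4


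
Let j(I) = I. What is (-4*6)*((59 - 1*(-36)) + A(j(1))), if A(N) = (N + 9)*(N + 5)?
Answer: -3720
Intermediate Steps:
A(N) = (5 + N)*(9 + N) (A(N) = (9 + N)*(5 + N) = (5 + N)*(9 + N))
(-4*6)*((59 - 1*(-36)) + A(j(1))) = (-4*6)*((59 - 1*(-36)) + (45 + 1² + 14*1)) = -24*((59 + 36) + (45 + 1 + 14)) = -24*(95 + 60) = -24*155 = -3720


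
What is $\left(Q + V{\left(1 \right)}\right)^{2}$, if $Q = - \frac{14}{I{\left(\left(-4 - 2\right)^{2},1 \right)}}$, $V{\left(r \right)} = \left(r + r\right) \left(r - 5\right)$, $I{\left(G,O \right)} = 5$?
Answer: $\frac{2916}{25} \approx 116.64$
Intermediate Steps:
$V{\left(r \right)} = 2 r \left(-5 + r\right)$
$Q = - \frac{14}{5} \approx -2.8$
$\left(Q + V{\left(1 \right)}\right)^{2} = \left(- \frac{14}{5} + 2 \cdot 1 \left(-5 + 1\right)\right)^{2} = \left(- \frac{14}{5} + 2 \cdot 1 \left(-4\right)\right)^{2} = \left(- \frac{14}{5} - 8\right)^{2} = \left(- \frac{54}{5}\right)^{2} = \frac{2916}{25}$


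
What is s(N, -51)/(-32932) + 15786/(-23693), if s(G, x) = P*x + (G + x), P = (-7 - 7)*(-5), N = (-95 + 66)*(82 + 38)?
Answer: -351620559/780257876 ≈ -0.45065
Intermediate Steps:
N = -3480 (N = -29*120 = -3480)
P = 70 (P = -14*(-5) = 70)
s(G, x) = G + 71*x (s(G, x) = 70*x + (G + x) = G + 71*x)
s(N, -51)/(-32932) + 15786/(-23693) = (-3480 + 71*(-51))/(-32932) + 15786/(-23693) = (-3480 - 3621)*(-1/32932) + 15786*(-1/23693) = -7101*(-1/32932) - 15786/23693 = 7101/32932 - 15786/23693 = -351620559/780257876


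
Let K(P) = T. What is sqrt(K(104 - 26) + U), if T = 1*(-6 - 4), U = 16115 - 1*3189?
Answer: 2*sqrt(3229) ≈ 113.65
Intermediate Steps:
U = 12926 (U = 16115 - 3189 = 12926)
T = -10 (T = 1*(-10) = -10)
K(P) = -10
sqrt(K(104 - 26) + U) = sqrt(-10 + 12926) = sqrt(12916) = 2*sqrt(3229)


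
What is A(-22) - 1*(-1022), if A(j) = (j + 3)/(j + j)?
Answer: 44987/44 ≈ 1022.4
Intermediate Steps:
A(j) = (3 + j)/(2*j) (A(j) = (3 + j)/((2*j)) = (3 + j)*(1/(2*j)) = (3 + j)/(2*j))
A(-22) - 1*(-1022) = (½)*(3 - 22)/(-22) - 1*(-1022) = (½)*(-1/22)*(-19) + 1022 = 19/44 + 1022 = 44987/44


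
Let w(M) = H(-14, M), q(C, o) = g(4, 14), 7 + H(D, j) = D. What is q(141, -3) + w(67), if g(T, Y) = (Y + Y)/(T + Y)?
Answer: -175/9 ≈ -19.444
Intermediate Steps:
H(D, j) = -7 + D
g(T, Y) = 2*Y/(T + Y) (g(T, Y) = (2*Y)/(T + Y) = 2*Y/(T + Y))
q(C, o) = 14/9 (q(C, o) = 2*14/(4 + 14) = 2*14/18 = 2*14*(1/18) = 14/9)
w(M) = -21 (w(M) = -7 - 14 = -21)
q(141, -3) + w(67) = 14/9 - 21 = -175/9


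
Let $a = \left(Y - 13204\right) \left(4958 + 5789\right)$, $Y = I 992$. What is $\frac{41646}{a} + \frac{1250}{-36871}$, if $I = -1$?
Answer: $- \frac{2912743101}{85230339922} \approx -0.034175$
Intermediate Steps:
$Y = -992$ ($Y = \left(-1\right) 992 = -992$)
$a = -152564412$ ($a = \left(-992 - 13204\right) \left(4958 + 5789\right) = \left(-14196\right) 10747 = -152564412$)
$\frac{41646}{a} + \frac{1250}{-36871} = \frac{41646}{-152564412} + \frac{1250}{-36871} = 41646 \left(- \frac{1}{152564412}\right) + 1250 \left(- \frac{1}{36871}\right) = - \frac{631}{2311582} - \frac{1250}{36871} = - \frac{2912743101}{85230339922}$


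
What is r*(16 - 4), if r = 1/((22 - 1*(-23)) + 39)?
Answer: 1/7 ≈ 0.14286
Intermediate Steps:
r = 1/84 (r = 1/((22 + 23) + 39) = 1/(45 + 39) = 1/84 ≈ 0.011905)
r*(16 - 4) = (16 - 4)/84 = (1/84)*12 = 1/7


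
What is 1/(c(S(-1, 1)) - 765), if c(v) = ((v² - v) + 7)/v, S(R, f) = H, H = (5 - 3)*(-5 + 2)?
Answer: -6/4639 ≈ -0.0012934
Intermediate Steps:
H = -6 (H = 2*(-3) = -6)
S(R, f) = -6
c(v) = (7 + v² - v)/v
1/(c(S(-1, 1)) - 765) = 1/((-1 - 6 + 7/(-6)) - 765) = 1/((-1 - 6 + 7*(-⅙)) - 765) = 1/((-1 - 6 - 7/6) - 765) = 1/(-49/6 - 765) = 1/(-4639/6) = -6/4639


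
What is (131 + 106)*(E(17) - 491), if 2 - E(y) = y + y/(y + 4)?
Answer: -840797/7 ≈ -1.2011e+5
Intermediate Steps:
E(y) = 2 - y - y/(4 + y) (E(y) = 2 - (y + y/(y + 4)) = 2 - (y + y/(4 + y)) = 2 + (-y - y/(4 + y)) = 2 - y - y/(4 + y))
(131 + 106)*(E(17) - 491) = (131 + 106)*((8 - 1*17² - 3*17)/(4 + 17) - 491) = 237*((8 - 1*289 - 51)/21 - 491) = 237*((8 - 289 - 51)/21 - 491) = 237*((1/21)*(-332) - 491) = 237*(-332/21 - 491) = 237*(-10643/21) = -840797/7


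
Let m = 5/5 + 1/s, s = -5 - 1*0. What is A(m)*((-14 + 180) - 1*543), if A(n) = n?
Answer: -1508/5 ≈ -301.60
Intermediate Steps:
s = -5 (s = -5 + 0 = -5)
m = ⅘ (m = 5/5 + 1/(-5) = 5*(⅕) + 1*(-⅕) = 1 - ⅕ = ⅘ ≈ 0.80000)
A(m)*((-14 + 180) - 1*543) = 4*((-14 + 180) - 1*543)/5 = 4*(166 - 543)/5 = (⅘)*(-377) = -1508/5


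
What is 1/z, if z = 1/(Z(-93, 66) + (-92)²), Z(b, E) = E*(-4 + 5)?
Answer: 8530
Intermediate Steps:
Z(b, E) = E (Z(b, E) = E*1 = E)
z = 1/8530 (z = 1/(66 + (-92)²) = 1/(66 + 8464) = 1/8530 ≈ 0.00011723)
1/z = 1/(1/8530) = 8530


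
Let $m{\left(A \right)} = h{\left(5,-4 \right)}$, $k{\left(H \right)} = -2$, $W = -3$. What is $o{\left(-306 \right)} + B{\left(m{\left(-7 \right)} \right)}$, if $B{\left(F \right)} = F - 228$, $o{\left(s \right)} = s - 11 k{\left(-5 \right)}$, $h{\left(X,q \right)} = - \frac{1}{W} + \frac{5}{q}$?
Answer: $- \frac{6155}{12} \approx -512.92$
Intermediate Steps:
$h{\left(X,q \right)} = \frac{1}{3} + \frac{5}{q}$ ($h{\left(X,q \right)} = - \frac{1}{-3} + \frac{5}{q} = \left(-1\right) \left(- \frac{1}{3}\right) + \frac{5}{q} = \frac{1}{3} + \frac{5}{q}$)
$o{\left(s \right)} = 22 + s$ ($o{\left(s \right)} = s - -22 = s + 22 = 22 + s$)
$m{\left(A \right)} = - \frac{11}{12}$ ($m{\left(A \right)} = \frac{15 - 4}{3 \left(-4\right)} = \frac{1}{3} \left(- \frac{1}{4}\right) 11 = - \frac{11}{12}$)
$B{\left(F \right)} = -228 + F$
$o{\left(-306 \right)} + B{\left(m{\left(-7 \right)} \right)} = \left(22 - 306\right) - \frac{2747}{12} = -284 - \frac{2747}{12} = - \frac{6155}{12}$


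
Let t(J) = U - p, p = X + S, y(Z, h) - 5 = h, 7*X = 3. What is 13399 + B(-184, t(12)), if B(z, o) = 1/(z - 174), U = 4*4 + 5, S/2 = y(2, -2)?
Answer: 4796841/358 ≈ 13399.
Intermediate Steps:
X = 3/7 (X = (1/7)*3 = 3/7 ≈ 0.42857)
y(Z, h) = 5 + h
S = 6 (S = 2*(5 - 2) = 2*3 = 6)
p = 45/7 (p = 3/7 + 6 = 45/7 ≈ 6.4286)
U = 21 (U = 16 + 5 = 21)
t(J) = 102/7 (t(J) = 21 - 1*45/7 = 21 - 45/7 = 102/7)
B(z, o) = 1/(-174 + z)
13399 + B(-184, t(12)) = 13399 + 1/(-174 - 184) = 13399 + 1/(-358) = 13399 - 1/358 = 4796841/358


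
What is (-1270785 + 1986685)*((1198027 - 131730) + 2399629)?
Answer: 2481256423400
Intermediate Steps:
(-1270785 + 1986685)*((1198027 - 131730) + 2399629) = 715900*(1066297 + 2399629) = 715900*3465926 = 2481256423400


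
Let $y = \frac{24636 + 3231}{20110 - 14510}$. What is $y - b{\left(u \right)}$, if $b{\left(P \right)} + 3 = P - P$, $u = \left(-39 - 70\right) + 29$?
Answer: $\frac{6381}{800} \approx 7.9762$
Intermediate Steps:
$y = \frac{3981}{800}$ ($y = \frac{27867}{5600} = 27867 \cdot \frac{1}{5600} = \frac{3981}{800} \approx 4.9762$)
$u = -80$ ($u = -109 + 29 = -80$)
$b{\left(P \right)} = -3$ ($b{\left(P \right)} = -3 + \left(P - P\right) = -3 + 0 = -3$)
$y - b{\left(u \right)} = \frac{3981}{800} - -3 = \frac{3981}{800} + 3 = \frac{6381}{800}$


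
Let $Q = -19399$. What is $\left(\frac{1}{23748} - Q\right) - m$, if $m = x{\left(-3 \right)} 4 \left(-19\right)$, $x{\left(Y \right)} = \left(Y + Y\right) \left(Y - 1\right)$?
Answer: $\frac{504003805}{23748} \approx 21223.0$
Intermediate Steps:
$x{\left(Y \right)} = 2 Y \left(-1 + Y\right)$
$m = -1824$ ($m = 2 \left(-3\right) \left(-1 - 3\right) 4 \left(-19\right) = 2 \left(-3\right) \left(-4\right) 4 \left(-19\right) = 24 \cdot 4 \left(-19\right) = 96 \left(-19\right) = -1824$)
$\left(\frac{1}{23748} - Q\right) - m = \left(\frac{1}{23748} - -19399\right) - -1824 = \left(\frac{1}{23748} + 19399\right) + 1824 = \frac{460687453}{23748} + 1824 = \frac{504003805}{23748}$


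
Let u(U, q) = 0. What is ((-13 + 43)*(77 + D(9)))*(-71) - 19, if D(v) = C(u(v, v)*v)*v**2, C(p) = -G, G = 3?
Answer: 353561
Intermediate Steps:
C(p) = -3 (C(p) = -1*3 = -3)
D(v) = -3*v**2
((-13 + 43)*(77 + D(9)))*(-71) - 19 = ((-13 + 43)*(77 - 3*9**2))*(-71) - 19 = (30*(77 - 3*81))*(-71) - 19 = (30*(77 - 243))*(-71) - 19 = (30*(-166))*(-71) - 19 = -4980*(-71) - 19 = 353580 - 19 = 353561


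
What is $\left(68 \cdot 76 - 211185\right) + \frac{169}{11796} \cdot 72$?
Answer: $- \frac{202513697}{983} \approx -2.0602 \cdot 10^{5}$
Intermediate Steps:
$\left(68 \cdot 76 - 211185\right) + \frac{169}{11796} \cdot 72 = \left(5168 - 211185\right) + 169 \cdot \frac{1}{11796} \cdot 72 = -206017 + \frac{169}{11796} \cdot 72 = -206017 + \frac{1014}{983} = - \frac{202513697}{983}$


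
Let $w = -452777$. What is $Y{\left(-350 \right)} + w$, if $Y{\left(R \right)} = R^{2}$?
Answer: $-330277$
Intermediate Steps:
$Y{\left(-350 \right)} + w = \left(-350\right)^{2} - 452777 = 122500 - 452777 = -330277$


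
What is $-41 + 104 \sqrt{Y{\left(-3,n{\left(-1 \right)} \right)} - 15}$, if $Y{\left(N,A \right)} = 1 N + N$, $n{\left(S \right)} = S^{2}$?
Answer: $-41 + 104 i \sqrt{21} \approx -41.0 + 476.59 i$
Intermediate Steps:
$Y{\left(N,A \right)} = 2 N$ ($Y{\left(N,A \right)} = N + N = 2 N$)
$-41 + 104 \sqrt{Y{\left(-3,n{\left(-1 \right)} \right)} - 15} = -41 + 104 \sqrt{2 \left(-3\right) - 15} = -41 + 104 \sqrt{-6 - 15} = -41 + 104 \sqrt{-21} = -41 + 104 i \sqrt{21}$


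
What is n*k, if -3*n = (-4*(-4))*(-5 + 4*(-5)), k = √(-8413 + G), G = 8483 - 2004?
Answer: 400*I*√1934/3 ≈ 5863.6*I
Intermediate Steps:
G = 6479
k = I*√1934 (k = √(-8413 + 6479) = √(-1934) = I*√1934 ≈ 43.977*I)
n = 400/3 (n = -(-4*(-4))*(-5 + 4*(-5))/3 = -16*(-5 - 20)/3 = -16*(-25)/3 = -⅓*(-400) = 400/3 ≈ 133.33)
n*k = 400*(I*√1934)/3 = 400*I*√1934/3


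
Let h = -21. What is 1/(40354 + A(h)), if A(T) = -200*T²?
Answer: -1/47846 ≈ -2.0900e-5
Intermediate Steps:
1/(40354 + A(h)) = 1/(40354 - 200*(-21)²) = 1/(40354 - 200*441) = 1/(40354 - 88200) = 1/(-47846) = -1/47846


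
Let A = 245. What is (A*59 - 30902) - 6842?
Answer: -23289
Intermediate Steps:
(A*59 - 30902) - 6842 = (245*59 - 30902) - 6842 = (14455 - 30902) - 6842 = -16447 - 6842 = -23289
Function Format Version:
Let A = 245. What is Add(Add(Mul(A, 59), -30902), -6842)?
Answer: -23289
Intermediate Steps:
Add(Add(Mul(A, 59), -30902), -6842) = Add(Add(Mul(245, 59), -30902), -6842) = Add(Add(14455, -30902), -6842) = Add(-16447, -6842) = -23289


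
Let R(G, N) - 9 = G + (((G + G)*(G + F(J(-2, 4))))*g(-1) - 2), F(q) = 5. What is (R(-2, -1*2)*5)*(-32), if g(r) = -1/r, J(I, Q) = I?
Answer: 1120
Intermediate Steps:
R(G, N) = 7 + G + 2*G*(5 + G) (R(G, N) = 9 + (G + (((G + G)*(G + 5))*(-1/(-1)) - 2)) = 9 + (G + (((2*G)*(5 + G))*(-1*(-1)) - 2)) = 9 + (G + ((2*G*(5 + G))*1 - 2)) = 9 + (G + (2*G*(5 + G) - 2)) = 9 + (G + (-2 + 2*G*(5 + G))) = 9 + (-2 + G + 2*G*(5 + G)) = 7 + G + 2*G*(5 + G))
(R(-2, -1*2)*5)*(-32) = ((7 + 2*(-2)**2 + 11*(-2))*5)*(-32) = ((7 + 2*4 - 22)*5)*(-32) = ((7 + 8 - 22)*5)*(-32) = -7*5*(-32) = -35*(-32) = 1120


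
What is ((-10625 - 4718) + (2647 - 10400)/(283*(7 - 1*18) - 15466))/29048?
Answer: -71262461/134920698 ≈ -0.52818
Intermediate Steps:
((-10625 - 4718) + (2647 - 10400)/(283*(7 - 1*18) - 15466))/29048 = (-15343 - 7753/(283*(7 - 18) - 15466))*(1/29048) = (-15343 - 7753/(283*(-11) - 15466))*(1/29048) = (-15343 - 7753/(-3113 - 15466))*(1/29048) = (-15343 - 7753/(-18579))*(1/29048) = (-15343 - 7753*(-1/18579))*(1/29048) = (-15343 + 7753/18579)*(1/29048) = -285049844/18579*1/29048 = -71262461/134920698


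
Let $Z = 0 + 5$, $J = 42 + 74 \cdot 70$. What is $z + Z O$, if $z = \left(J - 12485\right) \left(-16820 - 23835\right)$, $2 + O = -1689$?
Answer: $295268810$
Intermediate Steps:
$O = -1691$ ($O = -2 - 1689 = -1691$)
$J = 5222$ ($J = 42 + 5180 = 5222$)
$Z = 5$
$z = 295277265$ ($z = \left(5222 - 12485\right) \left(-16820 - 23835\right) = \left(-7263\right) \left(-40655\right) = 295277265$)
$z + Z O = 295277265 + 5 \left(-1691\right) = 295277265 - 8455 = 295268810$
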